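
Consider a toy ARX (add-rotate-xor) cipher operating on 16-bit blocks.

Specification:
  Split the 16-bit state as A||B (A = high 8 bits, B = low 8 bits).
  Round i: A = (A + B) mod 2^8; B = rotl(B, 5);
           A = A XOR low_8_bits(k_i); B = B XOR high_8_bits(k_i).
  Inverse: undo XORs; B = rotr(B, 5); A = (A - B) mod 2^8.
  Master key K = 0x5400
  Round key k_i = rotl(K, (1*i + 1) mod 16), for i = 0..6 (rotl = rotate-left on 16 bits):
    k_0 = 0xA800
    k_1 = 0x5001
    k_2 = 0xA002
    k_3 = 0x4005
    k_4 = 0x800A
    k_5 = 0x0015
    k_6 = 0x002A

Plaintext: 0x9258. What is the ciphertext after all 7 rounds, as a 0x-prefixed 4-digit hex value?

s_0 = plaintext = 0x9258
s_1 = Round(s_0, k_0) = 0xEAA3
s_2 = Round(s_1, k_1) = 0x8C24
s_3 = Round(s_2, k_2) = 0xB224
s_4 = Round(s_3, k_3) = 0xD3C4
s_5 = Round(s_4, k_4) = 0x9D18
s_6 = Round(s_5, k_5) = 0xA003
s_7 = Round(s_6, k_6) = 0x8960

0x8960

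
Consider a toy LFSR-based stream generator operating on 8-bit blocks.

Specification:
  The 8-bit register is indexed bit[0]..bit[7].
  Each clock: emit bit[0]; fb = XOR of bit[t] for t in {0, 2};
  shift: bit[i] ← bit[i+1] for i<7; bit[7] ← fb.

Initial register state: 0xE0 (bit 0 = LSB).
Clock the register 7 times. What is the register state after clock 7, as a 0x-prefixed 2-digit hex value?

reg_0 = 0xE0
clock 1: out=0, reg = 0x70
clock 2: out=0, reg = 0x38
clock 3: out=0, reg = 0x1C
clock 4: out=0, reg = 0x8E
clock 5: out=0, reg = 0xC7
clock 6: out=1, reg = 0x63
clock 7: out=1, reg = 0xB1

0xB1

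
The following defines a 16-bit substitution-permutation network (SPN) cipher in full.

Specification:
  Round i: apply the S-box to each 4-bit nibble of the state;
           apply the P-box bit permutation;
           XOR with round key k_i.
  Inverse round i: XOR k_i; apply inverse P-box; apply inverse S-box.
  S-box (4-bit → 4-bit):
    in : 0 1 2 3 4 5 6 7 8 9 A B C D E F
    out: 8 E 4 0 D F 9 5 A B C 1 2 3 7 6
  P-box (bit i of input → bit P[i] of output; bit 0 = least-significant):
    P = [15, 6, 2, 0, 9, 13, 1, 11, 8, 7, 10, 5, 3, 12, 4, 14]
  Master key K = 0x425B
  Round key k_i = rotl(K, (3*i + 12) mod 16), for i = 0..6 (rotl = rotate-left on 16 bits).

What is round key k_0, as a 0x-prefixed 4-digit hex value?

K = 0x425B
k_0 = rotl(K, (3*0+12) mod 16) = rotl(K, 12) = 0xB425

0xB425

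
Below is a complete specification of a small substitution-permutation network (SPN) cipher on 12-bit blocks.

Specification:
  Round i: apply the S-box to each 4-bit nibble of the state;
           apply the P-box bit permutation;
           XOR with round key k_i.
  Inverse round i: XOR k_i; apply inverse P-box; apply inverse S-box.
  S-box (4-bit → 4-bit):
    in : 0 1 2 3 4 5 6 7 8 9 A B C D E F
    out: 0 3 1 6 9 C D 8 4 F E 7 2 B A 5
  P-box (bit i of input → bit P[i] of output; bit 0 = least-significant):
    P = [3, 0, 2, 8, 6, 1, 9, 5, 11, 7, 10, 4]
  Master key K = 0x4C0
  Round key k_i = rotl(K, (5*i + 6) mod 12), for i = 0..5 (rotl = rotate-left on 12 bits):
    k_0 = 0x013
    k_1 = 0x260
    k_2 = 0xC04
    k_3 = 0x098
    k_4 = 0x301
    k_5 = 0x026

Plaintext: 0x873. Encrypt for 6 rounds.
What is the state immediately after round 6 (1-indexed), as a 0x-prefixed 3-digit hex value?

s_0 = plaintext = 0x873
s_1 = Round(s_0, k_0) = 0x436
s_2 = Round(s_1, k_1) = 0x97E
s_3 = Round(s_2, k_2) = 0x1B5
s_4 = Round(s_3, k_3) = 0xB5E
s_5 = Round(s_4, k_4) = 0xCA0
s_6 = Round(s_5, k_5) = 0x284

0x284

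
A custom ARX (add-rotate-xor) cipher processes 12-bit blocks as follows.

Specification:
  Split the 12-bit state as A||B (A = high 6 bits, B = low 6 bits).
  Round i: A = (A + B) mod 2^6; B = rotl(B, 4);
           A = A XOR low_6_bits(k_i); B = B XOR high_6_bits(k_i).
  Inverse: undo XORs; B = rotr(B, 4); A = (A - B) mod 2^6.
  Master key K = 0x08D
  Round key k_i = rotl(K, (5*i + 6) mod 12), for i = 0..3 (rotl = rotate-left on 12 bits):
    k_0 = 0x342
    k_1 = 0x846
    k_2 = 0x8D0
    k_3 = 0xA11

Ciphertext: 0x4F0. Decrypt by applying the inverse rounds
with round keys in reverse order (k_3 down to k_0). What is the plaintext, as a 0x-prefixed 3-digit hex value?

s_0 = ciphertext = 0x4F0
s_1 = InvRound(s_0, k_3) = 0x861
s_2 = InvRound(s_1, k_2) = 0xA48
s_3 = InvRound(s_2, k_1) = 0x266
s_4 = InvRound(s_3, k_0) = 0x76E

0x76E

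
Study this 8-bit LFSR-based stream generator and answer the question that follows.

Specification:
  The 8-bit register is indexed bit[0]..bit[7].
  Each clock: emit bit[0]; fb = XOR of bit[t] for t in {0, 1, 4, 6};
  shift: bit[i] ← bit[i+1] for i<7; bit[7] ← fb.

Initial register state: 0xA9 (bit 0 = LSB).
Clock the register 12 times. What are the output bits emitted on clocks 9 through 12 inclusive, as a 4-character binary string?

reg_0 = 0xA9
clock 1: out=1, reg = 0xD4
clock 2: out=0, reg = 0x6A
clock 3: out=0, reg = 0x35
clock 4: out=1, reg = 0x1A
clock 5: out=0, reg = 0x0D
clock 6: out=1, reg = 0x86
clock 7: out=0, reg = 0xC3
clock 8: out=1, reg = 0xE1
clock 9: out=1, reg = 0x70
clock 10: out=0, reg = 0x38
clock 11: out=0, reg = 0x9C
clock 12: out=0, reg = 0xCE

1000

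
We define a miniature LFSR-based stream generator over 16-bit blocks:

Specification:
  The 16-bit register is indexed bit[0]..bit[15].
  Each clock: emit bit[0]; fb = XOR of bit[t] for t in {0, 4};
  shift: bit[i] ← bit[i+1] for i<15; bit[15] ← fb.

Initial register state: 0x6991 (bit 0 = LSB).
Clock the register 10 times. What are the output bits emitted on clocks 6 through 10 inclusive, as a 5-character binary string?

00110

reg_0 = 0x6991
clock 1: out=1, reg = 0x34C8
clock 2: out=0, reg = 0x1A64
clock 3: out=0, reg = 0x0D32
clock 4: out=0, reg = 0x8699
clock 5: out=1, reg = 0x434C
clock 6: out=0, reg = 0x21A6
clock 7: out=0, reg = 0x10D3
clock 8: out=1, reg = 0x0869
clock 9: out=1, reg = 0x8434
clock 10: out=0, reg = 0xC21A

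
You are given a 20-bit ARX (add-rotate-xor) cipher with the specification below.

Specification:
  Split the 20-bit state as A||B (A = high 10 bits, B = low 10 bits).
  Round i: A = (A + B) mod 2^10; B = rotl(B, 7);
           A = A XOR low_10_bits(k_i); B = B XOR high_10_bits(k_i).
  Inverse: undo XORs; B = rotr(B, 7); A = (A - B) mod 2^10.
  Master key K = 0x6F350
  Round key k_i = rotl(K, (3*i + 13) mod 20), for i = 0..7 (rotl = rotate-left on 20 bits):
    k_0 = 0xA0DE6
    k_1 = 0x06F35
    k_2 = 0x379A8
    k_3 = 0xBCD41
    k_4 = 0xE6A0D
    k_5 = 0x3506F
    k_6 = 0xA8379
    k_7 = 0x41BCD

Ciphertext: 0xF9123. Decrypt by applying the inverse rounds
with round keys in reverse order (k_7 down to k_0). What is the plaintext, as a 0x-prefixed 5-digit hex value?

0x4D105

s_0 = ciphertext = 0xF9123
s_1 = InvRound(s_0, k_7) = 0xC0528
s_2 = InvRound(s_1, k_6) = 0x0C447
s_3 = InvRound(s_2, k_5) = 0xF1499
s_4 = InvRound(s_3, k_4) = 0x6A81E
s_5 = InvRound(s_4, k_3) = 0x5FB6D
s_6 = InvRound(s_5, k_2) = 0xCDD9F
s_7 = InvRound(s_6, k_1) = 0xF7C23
s_8 = InvRound(s_7, k_0) = 0x4D105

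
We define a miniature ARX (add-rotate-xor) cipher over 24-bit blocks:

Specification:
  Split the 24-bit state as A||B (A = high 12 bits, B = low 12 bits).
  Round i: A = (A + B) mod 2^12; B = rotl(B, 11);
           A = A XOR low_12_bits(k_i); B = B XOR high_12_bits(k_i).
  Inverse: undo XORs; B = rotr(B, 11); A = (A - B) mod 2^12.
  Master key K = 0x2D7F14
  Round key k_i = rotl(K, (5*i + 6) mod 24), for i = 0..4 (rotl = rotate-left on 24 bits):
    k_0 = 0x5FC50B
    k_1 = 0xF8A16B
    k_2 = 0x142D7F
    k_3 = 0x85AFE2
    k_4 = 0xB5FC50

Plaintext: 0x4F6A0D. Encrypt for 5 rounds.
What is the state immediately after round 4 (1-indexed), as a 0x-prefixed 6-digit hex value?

s_0 = plaintext = 0x4F6A0D
s_1 = Round(s_0, k_0) = 0xA088FA
s_2 = Round(s_1, k_1) = 0x269BF7
s_3 = Round(s_2, k_2) = 0x31FCB9
s_4 = Round(s_3, k_3) = 0x03A606
s_5 = Round(s_4, k_4) = 0xA1085C

0x03A606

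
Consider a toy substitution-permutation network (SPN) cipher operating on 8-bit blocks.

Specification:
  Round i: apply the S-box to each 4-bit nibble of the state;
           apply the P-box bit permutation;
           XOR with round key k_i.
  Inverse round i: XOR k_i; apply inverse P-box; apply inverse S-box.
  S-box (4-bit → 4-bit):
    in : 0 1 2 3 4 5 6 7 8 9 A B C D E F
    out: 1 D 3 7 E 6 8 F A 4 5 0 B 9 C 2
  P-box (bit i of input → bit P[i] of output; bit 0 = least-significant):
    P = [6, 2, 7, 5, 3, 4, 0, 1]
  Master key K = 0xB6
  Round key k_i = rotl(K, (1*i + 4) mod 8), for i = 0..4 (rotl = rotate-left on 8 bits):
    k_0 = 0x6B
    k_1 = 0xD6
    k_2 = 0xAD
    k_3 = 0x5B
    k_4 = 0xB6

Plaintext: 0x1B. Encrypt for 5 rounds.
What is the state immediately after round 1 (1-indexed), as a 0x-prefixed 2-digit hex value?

0x60

s_0 = plaintext = 0x1B
s_1 = Round(s_0, k_0) = 0x60
s_2 = Round(s_1, k_1) = 0x94
s_3 = Round(s_2, k_2) = 0x08
s_4 = Round(s_3, k_3) = 0x77
s_5 = Round(s_4, k_4) = 0x49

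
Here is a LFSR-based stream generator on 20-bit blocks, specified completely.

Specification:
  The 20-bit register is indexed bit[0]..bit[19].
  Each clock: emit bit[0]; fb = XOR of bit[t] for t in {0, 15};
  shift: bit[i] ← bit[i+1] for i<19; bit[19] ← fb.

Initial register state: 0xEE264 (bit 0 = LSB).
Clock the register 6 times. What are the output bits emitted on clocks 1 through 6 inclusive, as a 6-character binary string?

reg_0 = 0xEE264
clock 1: out=0, reg = 0xF7132
clock 2: out=0, reg = 0x7B899
clock 3: out=1, reg = 0x3DC4C
clock 4: out=0, reg = 0x9EE26
clock 5: out=0, reg = 0xCF713
clock 6: out=1, reg = 0x67B89

001001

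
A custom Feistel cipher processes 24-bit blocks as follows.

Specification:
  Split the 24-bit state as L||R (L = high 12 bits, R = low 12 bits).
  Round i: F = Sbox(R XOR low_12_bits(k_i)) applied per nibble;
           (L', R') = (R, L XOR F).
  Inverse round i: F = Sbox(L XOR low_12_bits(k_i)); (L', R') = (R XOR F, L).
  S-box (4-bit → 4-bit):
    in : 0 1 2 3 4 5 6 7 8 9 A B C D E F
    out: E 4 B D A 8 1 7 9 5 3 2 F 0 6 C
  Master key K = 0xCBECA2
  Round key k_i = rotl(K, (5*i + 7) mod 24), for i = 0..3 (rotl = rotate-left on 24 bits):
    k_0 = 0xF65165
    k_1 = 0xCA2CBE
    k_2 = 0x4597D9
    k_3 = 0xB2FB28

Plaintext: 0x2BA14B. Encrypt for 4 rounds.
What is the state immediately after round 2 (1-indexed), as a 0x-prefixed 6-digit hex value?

0xC0CF60

s_0 = plaintext = 0x2BA14B
s_1 = Round(s_0, k_0) = 0x14BC0C
s_2 = Round(s_1, k_1) = 0xC0CF60
s_3 = Round(s_2, k_2) = 0xF60529
s_4 = Round(s_3, k_3) = 0x529984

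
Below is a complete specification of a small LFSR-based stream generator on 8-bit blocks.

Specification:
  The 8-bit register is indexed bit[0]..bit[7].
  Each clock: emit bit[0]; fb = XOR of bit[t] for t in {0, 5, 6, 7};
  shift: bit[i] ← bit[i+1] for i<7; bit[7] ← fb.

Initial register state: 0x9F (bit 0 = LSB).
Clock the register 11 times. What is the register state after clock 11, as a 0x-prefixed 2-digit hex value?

0x65

reg_0 = 0x9F
clock 1: out=1, reg = 0x4F
clock 2: out=1, reg = 0x27
clock 3: out=1, reg = 0x13
clock 4: out=1, reg = 0x89
clock 5: out=1, reg = 0x44
clock 6: out=0, reg = 0xA2
clock 7: out=0, reg = 0x51
clock 8: out=1, reg = 0x28
clock 9: out=0, reg = 0x94
clock 10: out=0, reg = 0xCA
clock 11: out=0, reg = 0x65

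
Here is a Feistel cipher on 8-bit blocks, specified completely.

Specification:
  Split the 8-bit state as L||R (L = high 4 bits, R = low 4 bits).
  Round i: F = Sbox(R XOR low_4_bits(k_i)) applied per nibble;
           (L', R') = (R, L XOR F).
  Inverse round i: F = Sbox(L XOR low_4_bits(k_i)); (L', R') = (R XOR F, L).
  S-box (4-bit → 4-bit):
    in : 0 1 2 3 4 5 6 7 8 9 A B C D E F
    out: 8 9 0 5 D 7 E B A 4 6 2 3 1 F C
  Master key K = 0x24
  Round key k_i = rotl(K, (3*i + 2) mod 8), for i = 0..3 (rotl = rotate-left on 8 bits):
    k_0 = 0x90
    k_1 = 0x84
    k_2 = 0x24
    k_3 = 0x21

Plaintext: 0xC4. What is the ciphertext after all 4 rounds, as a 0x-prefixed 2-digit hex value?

0xA1

s_0 = plaintext = 0xC4
s_1 = Round(s_0, k_0) = 0x41
s_2 = Round(s_1, k_1) = 0x13
s_3 = Round(s_2, k_2) = 0x3A
s_4 = Round(s_3, k_3) = 0xA1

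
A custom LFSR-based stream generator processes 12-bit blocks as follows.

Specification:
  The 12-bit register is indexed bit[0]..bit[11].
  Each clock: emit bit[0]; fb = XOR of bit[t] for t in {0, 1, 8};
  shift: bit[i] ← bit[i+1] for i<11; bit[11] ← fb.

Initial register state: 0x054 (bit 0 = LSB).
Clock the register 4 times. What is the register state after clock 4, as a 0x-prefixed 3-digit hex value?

reg_0 = 0x054
clock 1: out=0, reg = 0x02A
clock 2: out=0, reg = 0x815
clock 3: out=1, reg = 0xC0A
clock 4: out=0, reg = 0xE05

0xE05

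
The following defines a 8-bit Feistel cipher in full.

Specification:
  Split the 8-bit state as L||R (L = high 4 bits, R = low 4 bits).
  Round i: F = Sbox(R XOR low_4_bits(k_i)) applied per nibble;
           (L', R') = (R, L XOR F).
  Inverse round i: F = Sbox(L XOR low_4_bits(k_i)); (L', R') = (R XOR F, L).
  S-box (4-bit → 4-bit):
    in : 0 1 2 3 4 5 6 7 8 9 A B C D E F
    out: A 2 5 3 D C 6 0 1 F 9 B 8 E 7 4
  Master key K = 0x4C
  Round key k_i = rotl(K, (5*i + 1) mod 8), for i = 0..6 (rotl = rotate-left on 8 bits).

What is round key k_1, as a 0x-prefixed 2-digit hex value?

K = 0x4C
k_0 = rotl(K, (5*0+1) mod 8) = rotl(K, 1) = 0x98
k_1 = rotl(K, (5*1+1) mod 8) = rotl(K, 6) = 0x13

0x13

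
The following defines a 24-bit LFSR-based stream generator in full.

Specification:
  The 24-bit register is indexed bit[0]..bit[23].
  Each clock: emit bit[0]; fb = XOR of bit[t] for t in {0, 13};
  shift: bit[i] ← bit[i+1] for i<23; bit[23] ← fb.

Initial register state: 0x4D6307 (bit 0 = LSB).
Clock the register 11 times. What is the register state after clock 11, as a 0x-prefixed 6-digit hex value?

reg_0 = 0x4D6307
clock 1: out=1, reg = 0x26B183
clock 2: out=1, reg = 0x1358C1
clock 3: out=1, reg = 0x89AC60
clock 4: out=0, reg = 0xC4D630
clock 5: out=0, reg = 0x626B18
clock 6: out=0, reg = 0xB1358C
clock 7: out=0, reg = 0xD89AC6
clock 8: out=0, reg = 0x6C4D63
clock 9: out=1, reg = 0xB626B1
clock 10: out=1, reg = 0x5B1358
clock 11: out=0, reg = 0x2D89AC

0x2D89AC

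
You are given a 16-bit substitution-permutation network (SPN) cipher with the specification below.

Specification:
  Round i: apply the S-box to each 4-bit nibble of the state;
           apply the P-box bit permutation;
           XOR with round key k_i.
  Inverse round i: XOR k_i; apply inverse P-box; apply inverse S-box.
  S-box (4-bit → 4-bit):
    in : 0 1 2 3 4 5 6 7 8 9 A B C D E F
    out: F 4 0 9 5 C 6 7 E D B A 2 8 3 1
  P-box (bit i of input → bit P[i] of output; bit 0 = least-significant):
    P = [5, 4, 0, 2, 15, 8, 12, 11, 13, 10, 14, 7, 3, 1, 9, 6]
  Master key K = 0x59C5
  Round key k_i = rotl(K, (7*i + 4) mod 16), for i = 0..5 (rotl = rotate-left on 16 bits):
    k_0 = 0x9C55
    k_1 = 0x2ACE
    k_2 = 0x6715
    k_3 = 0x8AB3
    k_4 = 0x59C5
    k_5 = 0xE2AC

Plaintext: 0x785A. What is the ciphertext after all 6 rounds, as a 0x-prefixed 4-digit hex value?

0x7BAE

s_0 = plaintext = 0x785A
s_1 = Round(s_0, k_0) = 0xC2EB
s_2 = Round(s_1, k_1) = 0xABD8
s_3 = Round(s_2, k_2) = 0x6BCA
s_4 = Round(s_3, k_3) = 0x8D05
s_5 = Round(s_4, k_4) = 0xC202
s_6 = Round(s_5, k_5) = 0x7BAE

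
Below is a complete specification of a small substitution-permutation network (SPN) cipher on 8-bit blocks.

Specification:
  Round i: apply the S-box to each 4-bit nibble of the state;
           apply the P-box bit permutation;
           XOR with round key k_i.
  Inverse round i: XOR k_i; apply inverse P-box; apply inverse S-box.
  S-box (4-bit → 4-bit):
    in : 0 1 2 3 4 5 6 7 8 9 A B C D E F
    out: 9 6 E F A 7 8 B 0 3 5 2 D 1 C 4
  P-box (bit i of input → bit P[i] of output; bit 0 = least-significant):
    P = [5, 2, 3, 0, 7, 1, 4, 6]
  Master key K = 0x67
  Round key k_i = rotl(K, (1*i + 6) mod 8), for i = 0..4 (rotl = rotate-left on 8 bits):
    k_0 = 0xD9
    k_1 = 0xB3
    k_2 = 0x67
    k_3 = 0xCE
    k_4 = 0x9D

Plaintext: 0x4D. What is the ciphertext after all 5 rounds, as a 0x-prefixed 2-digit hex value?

s_0 = plaintext = 0x4D
s_1 = Round(s_0, k_0) = 0xBB
s_2 = Round(s_1, k_1) = 0xB5
s_3 = Round(s_2, k_2) = 0x49
s_4 = Round(s_3, k_3) = 0xA8
s_5 = Round(s_4, k_4) = 0x0D

0x0D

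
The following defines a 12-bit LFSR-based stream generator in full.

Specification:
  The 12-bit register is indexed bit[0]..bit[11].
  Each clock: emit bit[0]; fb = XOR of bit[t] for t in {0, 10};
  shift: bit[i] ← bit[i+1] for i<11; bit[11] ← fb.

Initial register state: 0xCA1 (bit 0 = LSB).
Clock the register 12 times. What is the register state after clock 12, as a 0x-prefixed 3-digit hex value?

0x68A

reg_0 = 0xCA1
clock 1: out=1, reg = 0x650
clock 2: out=0, reg = 0xB28
clock 3: out=0, reg = 0x594
clock 4: out=0, reg = 0xACA
clock 5: out=0, reg = 0x565
clock 6: out=1, reg = 0x2B2
clock 7: out=0, reg = 0x159
clock 8: out=1, reg = 0x8AC
clock 9: out=0, reg = 0x456
clock 10: out=0, reg = 0xA2B
clock 11: out=1, reg = 0xD15
clock 12: out=1, reg = 0x68A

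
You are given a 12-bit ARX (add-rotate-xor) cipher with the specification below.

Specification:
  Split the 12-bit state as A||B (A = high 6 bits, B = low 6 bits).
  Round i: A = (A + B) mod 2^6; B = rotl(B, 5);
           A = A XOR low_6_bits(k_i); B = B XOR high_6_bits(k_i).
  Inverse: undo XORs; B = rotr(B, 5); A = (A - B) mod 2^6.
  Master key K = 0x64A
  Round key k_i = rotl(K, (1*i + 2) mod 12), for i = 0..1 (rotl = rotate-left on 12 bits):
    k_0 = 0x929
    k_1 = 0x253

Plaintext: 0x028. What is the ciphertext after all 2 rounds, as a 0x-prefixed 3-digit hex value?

s_0 = plaintext = 0x028
s_1 = Round(s_0, k_0) = 0x070
s_2 = Round(s_1, k_1) = 0x891

0x891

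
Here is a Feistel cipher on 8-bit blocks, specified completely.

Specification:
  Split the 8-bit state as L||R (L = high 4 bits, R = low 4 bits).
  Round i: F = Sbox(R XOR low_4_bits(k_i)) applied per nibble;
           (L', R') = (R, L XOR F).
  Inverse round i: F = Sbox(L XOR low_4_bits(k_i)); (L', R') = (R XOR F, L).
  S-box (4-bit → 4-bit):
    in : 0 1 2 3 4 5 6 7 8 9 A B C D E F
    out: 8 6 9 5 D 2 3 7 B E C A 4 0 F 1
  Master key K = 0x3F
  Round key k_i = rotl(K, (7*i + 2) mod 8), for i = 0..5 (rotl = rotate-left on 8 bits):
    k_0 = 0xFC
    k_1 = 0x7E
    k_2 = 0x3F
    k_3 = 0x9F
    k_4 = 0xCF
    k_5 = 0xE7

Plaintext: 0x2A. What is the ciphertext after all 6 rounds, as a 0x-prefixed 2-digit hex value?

s_0 = plaintext = 0x2A
s_1 = Round(s_0, k_0) = 0xA1
s_2 = Round(s_1, k_1) = 0x1B
s_3 = Round(s_2, k_2) = 0xBC
s_4 = Round(s_3, k_3) = 0xCE
s_5 = Round(s_4, k_4) = 0xEA
s_6 = Round(s_5, k_5) = 0xAE

0xAE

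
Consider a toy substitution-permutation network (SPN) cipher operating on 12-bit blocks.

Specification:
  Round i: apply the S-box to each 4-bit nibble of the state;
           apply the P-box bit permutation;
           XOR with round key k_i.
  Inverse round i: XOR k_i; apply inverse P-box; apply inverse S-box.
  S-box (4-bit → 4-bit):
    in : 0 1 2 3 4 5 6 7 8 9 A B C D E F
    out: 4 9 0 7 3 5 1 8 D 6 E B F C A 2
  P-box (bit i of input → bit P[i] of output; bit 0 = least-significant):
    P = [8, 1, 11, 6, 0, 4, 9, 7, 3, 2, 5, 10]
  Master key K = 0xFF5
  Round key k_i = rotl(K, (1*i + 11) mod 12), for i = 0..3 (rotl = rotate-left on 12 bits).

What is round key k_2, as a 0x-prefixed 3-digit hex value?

K = 0xFF5
k_0 = rotl(K, (1*0+11) mod 12) = rotl(K, 11) = 0xFFA
k_1 = rotl(K, (1*1+11) mod 12) = rotl(K, 0) = 0xFF5
k_2 = rotl(K, (1*2+11) mod 12) = rotl(K, 1) = 0xFEB

0xFEB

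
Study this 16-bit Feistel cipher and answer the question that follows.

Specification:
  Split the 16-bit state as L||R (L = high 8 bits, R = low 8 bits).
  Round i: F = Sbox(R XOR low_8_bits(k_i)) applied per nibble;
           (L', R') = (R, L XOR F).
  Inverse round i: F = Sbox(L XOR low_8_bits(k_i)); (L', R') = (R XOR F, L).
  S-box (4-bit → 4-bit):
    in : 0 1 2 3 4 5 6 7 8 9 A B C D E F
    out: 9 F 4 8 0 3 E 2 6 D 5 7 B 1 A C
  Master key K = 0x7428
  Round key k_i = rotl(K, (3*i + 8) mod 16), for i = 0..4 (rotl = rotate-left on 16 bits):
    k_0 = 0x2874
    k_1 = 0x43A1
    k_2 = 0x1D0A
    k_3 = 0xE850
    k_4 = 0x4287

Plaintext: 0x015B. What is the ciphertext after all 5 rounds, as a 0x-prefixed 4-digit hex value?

0xE667

s_0 = plaintext = 0x015B
s_1 = Round(s_0, k_0) = 0x5B4D
s_2 = Round(s_1, k_1) = 0x4DF0
s_3 = Round(s_2, k_2) = 0xF088
s_4 = Round(s_3, k_3) = 0x88E6
s_5 = Round(s_4, k_4) = 0xE667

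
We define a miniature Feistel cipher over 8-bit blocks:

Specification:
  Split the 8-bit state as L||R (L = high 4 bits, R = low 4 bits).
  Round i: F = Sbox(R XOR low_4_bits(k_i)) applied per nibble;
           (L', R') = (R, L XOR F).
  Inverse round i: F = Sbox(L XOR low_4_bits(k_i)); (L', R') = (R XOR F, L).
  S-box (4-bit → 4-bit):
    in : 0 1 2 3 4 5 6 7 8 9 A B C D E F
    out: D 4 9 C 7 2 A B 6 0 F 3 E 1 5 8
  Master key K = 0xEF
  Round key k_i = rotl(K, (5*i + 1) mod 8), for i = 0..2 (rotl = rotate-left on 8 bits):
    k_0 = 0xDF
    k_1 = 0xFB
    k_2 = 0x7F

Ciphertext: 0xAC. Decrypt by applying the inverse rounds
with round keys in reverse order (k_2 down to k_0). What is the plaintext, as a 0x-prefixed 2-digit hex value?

0x58

s_0 = ciphertext = 0xAC
s_1 = InvRound(s_0, k_2) = 0xEA
s_2 = InvRound(s_1, k_1) = 0x8E
s_3 = InvRound(s_2, k_0) = 0x58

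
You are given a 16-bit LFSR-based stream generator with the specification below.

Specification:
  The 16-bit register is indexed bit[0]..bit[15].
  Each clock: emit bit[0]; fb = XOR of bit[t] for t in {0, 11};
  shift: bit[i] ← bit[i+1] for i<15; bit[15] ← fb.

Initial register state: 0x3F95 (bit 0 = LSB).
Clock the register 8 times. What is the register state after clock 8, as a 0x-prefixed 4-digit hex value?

0xD23F

reg_0 = 0x3F95
clock 1: out=1, reg = 0x1FCA
clock 2: out=0, reg = 0x8FE5
clock 3: out=1, reg = 0x47F2
clock 4: out=0, reg = 0x23F9
clock 5: out=1, reg = 0x91FC
clock 6: out=0, reg = 0x48FE
clock 7: out=0, reg = 0xA47F
clock 8: out=1, reg = 0xD23F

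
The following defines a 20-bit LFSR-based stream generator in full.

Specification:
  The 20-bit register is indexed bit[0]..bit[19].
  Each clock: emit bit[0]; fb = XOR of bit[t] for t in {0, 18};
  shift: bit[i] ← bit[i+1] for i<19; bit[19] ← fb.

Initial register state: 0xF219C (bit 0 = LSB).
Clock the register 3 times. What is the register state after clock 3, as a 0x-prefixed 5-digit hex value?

reg_0 = 0xF219C
clock 1: out=0, reg = 0xF90CE
clock 2: out=0, reg = 0xFC867
clock 3: out=1, reg = 0x7E433

0x7E433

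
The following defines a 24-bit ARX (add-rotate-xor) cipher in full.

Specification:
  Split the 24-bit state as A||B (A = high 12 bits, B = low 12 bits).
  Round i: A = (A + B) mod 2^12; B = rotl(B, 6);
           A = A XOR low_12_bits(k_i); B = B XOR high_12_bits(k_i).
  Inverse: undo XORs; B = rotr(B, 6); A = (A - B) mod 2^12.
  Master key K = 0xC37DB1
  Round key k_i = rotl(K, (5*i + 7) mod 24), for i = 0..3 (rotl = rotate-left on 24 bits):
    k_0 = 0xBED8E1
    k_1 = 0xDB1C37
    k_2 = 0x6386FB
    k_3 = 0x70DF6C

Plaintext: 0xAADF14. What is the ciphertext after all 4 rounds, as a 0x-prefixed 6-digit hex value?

0xF660DF

s_0 = plaintext = 0xAADF14
s_1 = Round(s_0, k_0) = 0x120ED1
s_2 = Round(s_1, k_1) = 0x3C69CA
s_3 = Round(s_2, k_2) = 0xB6B49F
s_4 = Round(s_3, k_3) = 0xF660DF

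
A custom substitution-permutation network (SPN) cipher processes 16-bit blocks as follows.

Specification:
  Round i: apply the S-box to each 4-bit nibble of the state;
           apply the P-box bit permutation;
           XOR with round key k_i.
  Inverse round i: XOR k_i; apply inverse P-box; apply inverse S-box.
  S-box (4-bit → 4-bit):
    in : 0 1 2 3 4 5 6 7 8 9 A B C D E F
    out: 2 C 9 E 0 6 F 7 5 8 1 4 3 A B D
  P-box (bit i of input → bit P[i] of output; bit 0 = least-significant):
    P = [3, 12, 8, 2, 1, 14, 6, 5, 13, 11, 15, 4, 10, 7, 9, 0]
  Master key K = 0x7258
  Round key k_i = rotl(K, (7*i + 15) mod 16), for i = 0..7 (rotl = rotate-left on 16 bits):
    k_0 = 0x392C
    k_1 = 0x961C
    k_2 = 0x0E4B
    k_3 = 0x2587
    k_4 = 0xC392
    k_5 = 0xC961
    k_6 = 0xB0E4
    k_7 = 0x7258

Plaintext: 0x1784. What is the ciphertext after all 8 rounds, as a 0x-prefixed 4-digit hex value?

0x6AD8

s_0 = plaintext = 0x1784
s_1 = Round(s_0, k_0) = 0x936F
s_2 = Round(s_1, k_1) = 0x5F63
s_3 = Round(s_2, k_2) = 0xFDBD
s_4 = Round(s_3, k_3) = 0x3BD2
s_5 = Round(s_4, k_4) = 0x013F
s_6 = Round(s_5, k_5) = 0x089D
s_7 = Round(s_6, k_6) = 0x0040
s_8 = Round(s_7, k_7) = 0x6AD8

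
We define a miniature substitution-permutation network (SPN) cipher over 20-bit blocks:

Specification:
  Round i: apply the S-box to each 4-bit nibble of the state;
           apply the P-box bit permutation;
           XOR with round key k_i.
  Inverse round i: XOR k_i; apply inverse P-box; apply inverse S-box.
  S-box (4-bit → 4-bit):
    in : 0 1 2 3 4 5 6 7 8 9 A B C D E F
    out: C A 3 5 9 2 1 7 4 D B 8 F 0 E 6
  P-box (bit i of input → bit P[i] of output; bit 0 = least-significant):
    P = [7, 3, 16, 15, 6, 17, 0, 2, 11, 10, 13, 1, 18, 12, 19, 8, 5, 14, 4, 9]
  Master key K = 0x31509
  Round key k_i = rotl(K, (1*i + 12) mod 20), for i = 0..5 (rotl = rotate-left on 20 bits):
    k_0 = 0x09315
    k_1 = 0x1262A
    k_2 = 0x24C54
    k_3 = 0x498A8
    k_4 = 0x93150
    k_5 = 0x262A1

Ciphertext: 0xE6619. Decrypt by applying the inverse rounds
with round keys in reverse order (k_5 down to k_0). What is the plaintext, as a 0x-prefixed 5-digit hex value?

s_0 = ciphertext = 0xE6619
s_1 = InvRound(s_0, k_5) = 0x335D2
s_2 = InvRound(s_1, k_4) = 0xD8156
s_3 = InvRound(s_2, k_3) = 0x3E447
s_4 = InvRound(s_3, k_2) = 0x8D980
s_5 = InvRound(s_4, k_1) = 0xAECDC
s_6 = InvRound(s_5, k_0) = 0x1E772

0x1E772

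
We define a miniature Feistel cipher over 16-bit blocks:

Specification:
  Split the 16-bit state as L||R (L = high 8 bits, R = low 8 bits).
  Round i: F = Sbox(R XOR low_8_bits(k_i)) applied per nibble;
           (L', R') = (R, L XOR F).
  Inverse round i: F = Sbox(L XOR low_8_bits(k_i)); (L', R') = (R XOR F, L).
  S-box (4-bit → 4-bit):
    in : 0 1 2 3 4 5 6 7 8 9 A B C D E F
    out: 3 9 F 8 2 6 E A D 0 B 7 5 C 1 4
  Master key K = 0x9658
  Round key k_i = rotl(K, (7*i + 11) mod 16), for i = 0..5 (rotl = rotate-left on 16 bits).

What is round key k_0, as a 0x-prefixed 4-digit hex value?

0xC4B2

K = 0x9658
k_0 = rotl(K, (7*0+11) mod 16) = rotl(K, 11) = 0xC4B2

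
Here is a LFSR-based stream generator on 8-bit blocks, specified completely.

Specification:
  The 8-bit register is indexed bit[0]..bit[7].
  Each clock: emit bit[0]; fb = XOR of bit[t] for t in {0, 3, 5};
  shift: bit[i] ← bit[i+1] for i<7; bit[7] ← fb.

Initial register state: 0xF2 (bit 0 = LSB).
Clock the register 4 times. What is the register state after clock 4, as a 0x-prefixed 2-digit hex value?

0x3F

reg_0 = 0xF2
clock 1: out=0, reg = 0xF9
clock 2: out=1, reg = 0xFC
clock 3: out=0, reg = 0x7E
clock 4: out=0, reg = 0x3F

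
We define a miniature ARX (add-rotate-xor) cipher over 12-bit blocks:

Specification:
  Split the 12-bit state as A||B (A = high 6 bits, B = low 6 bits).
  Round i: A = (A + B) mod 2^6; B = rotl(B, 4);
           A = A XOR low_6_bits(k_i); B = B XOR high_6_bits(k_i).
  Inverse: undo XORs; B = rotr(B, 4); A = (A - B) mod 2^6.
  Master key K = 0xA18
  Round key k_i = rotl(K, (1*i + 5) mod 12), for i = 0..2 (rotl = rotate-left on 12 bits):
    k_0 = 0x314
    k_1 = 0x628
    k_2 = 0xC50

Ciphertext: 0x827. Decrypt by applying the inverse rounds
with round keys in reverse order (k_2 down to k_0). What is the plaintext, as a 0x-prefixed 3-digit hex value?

0x3E0

s_0 = ciphertext = 0x827
s_1 = InvRound(s_0, k_2) = 0x5D9
s_2 = InvRound(s_1, k_1) = 0xEC4
s_3 = InvRound(s_2, k_0) = 0x3E0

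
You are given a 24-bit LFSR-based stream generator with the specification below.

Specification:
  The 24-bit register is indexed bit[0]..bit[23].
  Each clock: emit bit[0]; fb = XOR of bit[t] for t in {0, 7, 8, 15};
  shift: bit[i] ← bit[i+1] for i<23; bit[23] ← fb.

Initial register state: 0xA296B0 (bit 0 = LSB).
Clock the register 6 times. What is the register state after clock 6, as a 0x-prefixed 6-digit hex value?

0x3A8A5A

reg_0 = 0xA296B0
clock 1: out=0, reg = 0x514B58
clock 2: out=0, reg = 0xA8A5AC
clock 3: out=0, reg = 0xD452D6
clock 4: out=0, reg = 0xEA296B
clock 5: out=1, reg = 0x7514B5
clock 6: out=1, reg = 0x3A8A5A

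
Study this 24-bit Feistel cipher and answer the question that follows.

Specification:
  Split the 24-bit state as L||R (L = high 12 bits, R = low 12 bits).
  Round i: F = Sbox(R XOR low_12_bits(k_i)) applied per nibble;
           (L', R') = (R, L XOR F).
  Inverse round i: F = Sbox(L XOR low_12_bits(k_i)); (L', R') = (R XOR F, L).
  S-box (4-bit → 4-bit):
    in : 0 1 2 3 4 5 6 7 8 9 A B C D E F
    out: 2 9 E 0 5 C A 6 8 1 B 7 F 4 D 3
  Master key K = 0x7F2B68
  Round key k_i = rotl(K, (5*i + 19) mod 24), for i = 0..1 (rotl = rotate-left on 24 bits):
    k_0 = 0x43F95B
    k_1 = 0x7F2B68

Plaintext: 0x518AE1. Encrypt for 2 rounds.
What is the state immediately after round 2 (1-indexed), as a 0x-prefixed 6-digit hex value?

0x5637C6

s_0 = plaintext = 0x518AE1
s_1 = Round(s_0, k_0) = 0xAE1563
s_2 = Round(s_1, k_1) = 0x5637C6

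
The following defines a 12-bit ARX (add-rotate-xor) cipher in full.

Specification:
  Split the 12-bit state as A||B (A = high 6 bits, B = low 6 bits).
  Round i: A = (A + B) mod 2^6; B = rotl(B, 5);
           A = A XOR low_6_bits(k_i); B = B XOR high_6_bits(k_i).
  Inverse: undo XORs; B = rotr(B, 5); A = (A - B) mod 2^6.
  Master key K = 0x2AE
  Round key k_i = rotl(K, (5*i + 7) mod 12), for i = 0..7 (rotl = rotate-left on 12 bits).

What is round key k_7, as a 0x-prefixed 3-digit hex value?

K = 0x2AE
k_0 = rotl(K, (5*0+7) mod 12) = rotl(K, 7) = 0x715
k_1 = rotl(K, (5*1+7) mod 12) = rotl(K, 0) = 0x2AE
k_2 = rotl(K, (5*2+7) mod 12) = rotl(K, 5) = 0x5C5
k_3 = rotl(K, (5*3+7) mod 12) = rotl(K, 10) = 0x8AB
k_4 = rotl(K, (5*4+7) mod 12) = rotl(K, 3) = 0x571
k_5 = rotl(K, (5*5+7) mod 12) = rotl(K, 8) = 0xE2A
k_6 = rotl(K, (5*6+7) mod 12) = rotl(K, 1) = 0x55C
k_7 = rotl(K, (5*7+7) mod 12) = rotl(K, 6) = 0xB8A

0xB8A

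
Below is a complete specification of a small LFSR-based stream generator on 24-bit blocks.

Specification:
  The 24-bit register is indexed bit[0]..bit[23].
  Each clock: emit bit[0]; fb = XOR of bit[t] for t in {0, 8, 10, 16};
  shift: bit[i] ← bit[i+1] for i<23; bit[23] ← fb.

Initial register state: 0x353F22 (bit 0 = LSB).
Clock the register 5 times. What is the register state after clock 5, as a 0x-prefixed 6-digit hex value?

reg_0 = 0x353F22
clock 1: out=0, reg = 0x9A9F91
clock 2: out=1, reg = 0xCD4FC8
clock 3: out=0, reg = 0xE6A7E4
clock 4: out=0, reg = 0x7353F2
clock 5: out=0, reg = 0x39A9F9

0x39A9F9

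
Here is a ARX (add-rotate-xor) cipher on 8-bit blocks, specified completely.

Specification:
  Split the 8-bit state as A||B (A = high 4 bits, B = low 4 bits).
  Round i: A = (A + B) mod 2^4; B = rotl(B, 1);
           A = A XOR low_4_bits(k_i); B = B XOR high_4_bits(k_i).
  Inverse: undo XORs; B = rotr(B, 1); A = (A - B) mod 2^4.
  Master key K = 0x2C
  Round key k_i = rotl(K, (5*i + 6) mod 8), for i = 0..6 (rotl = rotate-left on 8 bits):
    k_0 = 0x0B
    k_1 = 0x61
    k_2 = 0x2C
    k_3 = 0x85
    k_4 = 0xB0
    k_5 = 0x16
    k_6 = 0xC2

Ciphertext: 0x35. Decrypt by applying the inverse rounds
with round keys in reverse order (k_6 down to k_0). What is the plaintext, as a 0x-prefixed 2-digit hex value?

0x2F

s_0 = ciphertext = 0x35
s_1 = InvRound(s_0, k_6) = 0x5C
s_2 = InvRound(s_1, k_5) = 0x5E
s_3 = InvRound(s_2, k_4) = 0xBA
s_4 = InvRound(s_3, k_3) = 0xD1
s_5 = InvRound(s_4, k_2) = 0x89
s_6 = InvRound(s_5, k_1) = 0xAF
s_7 = InvRound(s_6, k_0) = 0x2F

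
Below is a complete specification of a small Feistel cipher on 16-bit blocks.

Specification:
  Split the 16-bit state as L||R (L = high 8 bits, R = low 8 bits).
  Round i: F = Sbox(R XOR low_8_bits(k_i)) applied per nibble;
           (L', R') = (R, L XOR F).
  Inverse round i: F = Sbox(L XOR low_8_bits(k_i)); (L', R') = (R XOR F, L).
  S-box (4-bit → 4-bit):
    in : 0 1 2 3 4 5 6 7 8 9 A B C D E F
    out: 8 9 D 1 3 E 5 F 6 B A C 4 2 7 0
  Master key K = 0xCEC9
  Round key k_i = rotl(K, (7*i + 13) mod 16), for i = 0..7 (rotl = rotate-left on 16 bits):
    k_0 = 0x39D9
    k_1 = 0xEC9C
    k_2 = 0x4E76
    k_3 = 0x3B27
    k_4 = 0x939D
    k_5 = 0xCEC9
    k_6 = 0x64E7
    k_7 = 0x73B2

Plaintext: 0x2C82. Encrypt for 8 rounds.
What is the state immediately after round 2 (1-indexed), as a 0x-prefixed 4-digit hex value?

0xC066

s_0 = plaintext = 0x2C82
s_1 = Round(s_0, k_0) = 0x82C0
s_2 = Round(s_1, k_1) = 0xC066
s_3 = Round(s_2, k_2) = 0x6658
s_4 = Round(s_3, k_3) = 0x5896
s_5 = Round(s_4, k_4) = 0x96D4
s_6 = Round(s_5, k_5) = 0xD404
s_7 = Round(s_6, k_6) = 0x04A5
s_8 = Round(s_7, k_7) = 0xA59B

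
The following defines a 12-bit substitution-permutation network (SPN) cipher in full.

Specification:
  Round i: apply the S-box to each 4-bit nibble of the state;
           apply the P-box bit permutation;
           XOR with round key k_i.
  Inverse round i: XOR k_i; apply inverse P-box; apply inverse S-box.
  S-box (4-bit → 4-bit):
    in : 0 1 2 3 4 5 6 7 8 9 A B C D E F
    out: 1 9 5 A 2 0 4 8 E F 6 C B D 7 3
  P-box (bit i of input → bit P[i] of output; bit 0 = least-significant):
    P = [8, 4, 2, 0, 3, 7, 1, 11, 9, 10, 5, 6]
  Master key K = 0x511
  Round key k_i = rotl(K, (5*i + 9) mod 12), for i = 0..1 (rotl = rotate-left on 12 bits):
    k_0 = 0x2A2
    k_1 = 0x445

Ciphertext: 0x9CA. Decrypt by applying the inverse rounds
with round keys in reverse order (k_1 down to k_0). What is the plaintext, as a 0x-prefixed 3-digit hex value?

0xE28

s_0 = ciphertext = 0x9CA
s_1 = InvRound(s_0, k_1) = 0x49D
s_2 = InvRound(s_1, k_0) = 0xE28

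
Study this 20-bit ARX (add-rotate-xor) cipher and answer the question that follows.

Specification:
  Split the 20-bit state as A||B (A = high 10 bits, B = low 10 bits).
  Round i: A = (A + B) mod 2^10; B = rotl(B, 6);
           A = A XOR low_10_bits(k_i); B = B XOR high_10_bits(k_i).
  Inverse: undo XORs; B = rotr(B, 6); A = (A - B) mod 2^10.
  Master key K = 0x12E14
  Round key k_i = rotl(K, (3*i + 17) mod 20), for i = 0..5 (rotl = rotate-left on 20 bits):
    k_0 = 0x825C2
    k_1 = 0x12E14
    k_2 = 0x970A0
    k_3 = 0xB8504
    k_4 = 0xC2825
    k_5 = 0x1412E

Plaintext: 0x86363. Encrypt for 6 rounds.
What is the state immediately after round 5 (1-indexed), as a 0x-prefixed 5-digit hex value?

s_0 = plaintext = 0x86363
s_1 = Round(s_0, k_0) = 0x2E6FF
s_2 = Round(s_1, k_1) = 0x6B3A4
s_3 = Round(s_2, k_2) = 0x7C366
s_4 = Round(s_3, k_3) = 0x14B57
s_5 = Round(s_4, k_4) = 0xE32FF
s_6 = Round(s_5, k_5) = 0xE97BF

0xE32FF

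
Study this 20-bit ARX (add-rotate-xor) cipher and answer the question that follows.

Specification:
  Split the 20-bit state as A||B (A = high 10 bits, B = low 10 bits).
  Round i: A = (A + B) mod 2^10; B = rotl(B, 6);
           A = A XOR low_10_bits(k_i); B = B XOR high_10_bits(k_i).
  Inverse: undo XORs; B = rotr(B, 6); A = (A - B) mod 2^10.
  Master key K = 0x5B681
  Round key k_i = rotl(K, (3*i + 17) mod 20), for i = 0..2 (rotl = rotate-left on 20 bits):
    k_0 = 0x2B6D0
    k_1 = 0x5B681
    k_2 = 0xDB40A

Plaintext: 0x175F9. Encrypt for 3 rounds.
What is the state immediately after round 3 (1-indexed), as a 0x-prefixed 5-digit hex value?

0xEC7F1

s_0 = plaintext = 0x175F9
s_1 = Round(s_0, k_0) = 0x21AF2
s_2 = Round(s_1, k_1) = 0x7E5C2
s_3 = Round(s_2, k_2) = 0xEC7F1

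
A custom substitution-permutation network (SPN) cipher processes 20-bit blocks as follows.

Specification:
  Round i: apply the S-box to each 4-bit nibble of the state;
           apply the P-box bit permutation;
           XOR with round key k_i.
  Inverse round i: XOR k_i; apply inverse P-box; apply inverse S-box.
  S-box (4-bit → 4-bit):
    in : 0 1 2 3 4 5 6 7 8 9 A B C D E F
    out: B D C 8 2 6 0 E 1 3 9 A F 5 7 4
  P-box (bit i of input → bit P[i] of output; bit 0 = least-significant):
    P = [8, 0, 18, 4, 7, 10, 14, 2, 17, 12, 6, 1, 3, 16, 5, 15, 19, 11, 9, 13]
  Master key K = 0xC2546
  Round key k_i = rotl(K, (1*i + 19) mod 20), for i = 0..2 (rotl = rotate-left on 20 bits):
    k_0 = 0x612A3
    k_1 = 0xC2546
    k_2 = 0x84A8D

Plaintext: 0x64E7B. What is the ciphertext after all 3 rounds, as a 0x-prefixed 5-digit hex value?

0x04CCD

s_0 = plaintext = 0x64E7B
s_1 = Round(s_0, k_0) = 0x546F6
s_2 = Round(s_1, k_1) = 0xD6F46
s_3 = Round(s_2, k_2) = 0x04CCD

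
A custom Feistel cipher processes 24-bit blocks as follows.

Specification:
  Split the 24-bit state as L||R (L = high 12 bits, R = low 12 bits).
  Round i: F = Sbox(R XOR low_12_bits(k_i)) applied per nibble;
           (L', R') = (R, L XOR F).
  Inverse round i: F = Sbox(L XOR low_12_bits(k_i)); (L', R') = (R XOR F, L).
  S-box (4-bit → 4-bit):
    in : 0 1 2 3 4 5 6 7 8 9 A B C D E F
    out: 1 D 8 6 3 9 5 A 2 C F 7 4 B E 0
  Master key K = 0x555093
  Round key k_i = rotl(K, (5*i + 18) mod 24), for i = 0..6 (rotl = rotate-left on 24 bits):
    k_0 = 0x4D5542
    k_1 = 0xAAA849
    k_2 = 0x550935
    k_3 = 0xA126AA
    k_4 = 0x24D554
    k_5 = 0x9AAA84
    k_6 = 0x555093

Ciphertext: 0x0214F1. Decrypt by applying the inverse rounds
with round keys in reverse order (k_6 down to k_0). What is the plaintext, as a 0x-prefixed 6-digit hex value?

0x3062CA

s_0 = ciphertext = 0x0214F1
s_1 = InvRound(s_0, k_6) = 0x589021
s_2 = InvRound(s_1, k_5) = 0x03A589
s_3 = InvRound(s_2, k_4) = 0xCD703A
s_4 = InvRound(s_3, k_3) = 0xF91CD7
s_5 = InvRound(s_4, k_2) = 0x924F91
s_6 = InvRound(s_5, k_1) = 0x2CA924
s_7 = InvRound(s_6, k_0) = 0x3062CA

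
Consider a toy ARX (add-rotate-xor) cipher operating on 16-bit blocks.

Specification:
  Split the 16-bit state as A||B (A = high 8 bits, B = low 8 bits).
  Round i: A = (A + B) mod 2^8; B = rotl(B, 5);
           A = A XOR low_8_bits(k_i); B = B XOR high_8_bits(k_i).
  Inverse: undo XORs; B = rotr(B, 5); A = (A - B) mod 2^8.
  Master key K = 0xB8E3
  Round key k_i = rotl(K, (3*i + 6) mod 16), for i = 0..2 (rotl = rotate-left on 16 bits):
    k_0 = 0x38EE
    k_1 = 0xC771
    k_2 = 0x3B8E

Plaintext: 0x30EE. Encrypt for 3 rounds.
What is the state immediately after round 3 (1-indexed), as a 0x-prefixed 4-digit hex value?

s_0 = plaintext = 0x30EE
s_1 = Round(s_0, k_0) = 0xF0E5
s_2 = Round(s_1, k_1) = 0xA47B
s_3 = Round(s_2, k_2) = 0x9154

0x9154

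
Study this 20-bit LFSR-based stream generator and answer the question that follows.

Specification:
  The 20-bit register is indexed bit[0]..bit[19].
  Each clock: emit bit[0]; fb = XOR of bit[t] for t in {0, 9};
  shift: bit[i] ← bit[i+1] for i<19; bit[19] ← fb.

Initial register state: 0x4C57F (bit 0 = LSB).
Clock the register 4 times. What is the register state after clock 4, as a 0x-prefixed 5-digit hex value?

0xD4C57

reg_0 = 0x4C57F
clock 1: out=1, reg = 0xA62BF
clock 2: out=1, reg = 0x5315F
clock 3: out=1, reg = 0xA98AF
clock 4: out=1, reg = 0xD4C57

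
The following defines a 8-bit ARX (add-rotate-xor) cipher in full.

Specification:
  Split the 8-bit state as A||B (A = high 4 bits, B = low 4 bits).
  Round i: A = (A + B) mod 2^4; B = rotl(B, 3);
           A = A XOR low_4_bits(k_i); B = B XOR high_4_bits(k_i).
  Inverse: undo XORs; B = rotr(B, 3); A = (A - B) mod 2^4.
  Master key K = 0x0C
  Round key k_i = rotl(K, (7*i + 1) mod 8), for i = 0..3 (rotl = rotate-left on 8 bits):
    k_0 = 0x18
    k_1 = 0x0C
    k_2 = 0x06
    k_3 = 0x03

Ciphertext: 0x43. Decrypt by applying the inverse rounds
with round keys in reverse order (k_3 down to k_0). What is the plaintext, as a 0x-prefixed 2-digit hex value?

s_0 = ciphertext = 0x43
s_1 = InvRound(s_0, k_3) = 0x16
s_2 = InvRound(s_1, k_2) = 0xBC
s_3 = InvRound(s_2, k_1) = 0xE9
s_4 = InvRound(s_3, k_0) = 0x51

0x51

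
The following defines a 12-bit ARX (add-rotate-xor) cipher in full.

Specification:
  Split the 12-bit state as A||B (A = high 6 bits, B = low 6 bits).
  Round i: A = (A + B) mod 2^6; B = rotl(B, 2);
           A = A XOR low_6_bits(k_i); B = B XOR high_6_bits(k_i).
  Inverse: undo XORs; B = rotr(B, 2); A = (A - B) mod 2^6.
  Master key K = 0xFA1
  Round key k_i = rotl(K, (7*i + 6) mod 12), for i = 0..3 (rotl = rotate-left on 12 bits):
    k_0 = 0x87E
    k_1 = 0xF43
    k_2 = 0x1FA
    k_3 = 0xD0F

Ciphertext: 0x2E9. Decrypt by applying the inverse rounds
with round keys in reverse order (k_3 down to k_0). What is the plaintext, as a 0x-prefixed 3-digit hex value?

0x37F

s_0 = ciphertext = 0x2E9
s_1 = InvRound(s_0, k_3) = 0xB57
s_2 = InvRound(s_1, k_2) = 0x4C4
s_3 = InvRound(s_2, k_1) = 0xC9E
s_4 = InvRound(s_3, k_0) = 0x37F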